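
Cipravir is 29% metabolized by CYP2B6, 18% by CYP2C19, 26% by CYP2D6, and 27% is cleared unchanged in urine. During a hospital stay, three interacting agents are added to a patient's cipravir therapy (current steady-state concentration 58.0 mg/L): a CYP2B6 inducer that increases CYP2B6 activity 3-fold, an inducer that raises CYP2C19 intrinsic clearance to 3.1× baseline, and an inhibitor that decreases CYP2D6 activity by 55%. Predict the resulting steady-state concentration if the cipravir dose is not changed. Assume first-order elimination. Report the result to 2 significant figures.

The CYP2B6 pathway (29% of clearance) increases to 3× activity: 0.29 × 3 = 0.87.
The CYP2C19 pathway (18% of clearance) rises to 3.1× activity: 0.18 × 3.1 = 0.558.
The CYP2D6 pathway (26% of clearance) is reduced to 0.45× activity: 0.26 × 0.45 = 0.117.
The remaining 27% of clearance is unaffected.
Relative clearance = 0.87 + 0.558 + 0.117 + 0.27 = 1.815.
Steady-state concentration ∝ 1/CL: new value = 58.0 / 1.815 = 32 mg/L.

32 mg/L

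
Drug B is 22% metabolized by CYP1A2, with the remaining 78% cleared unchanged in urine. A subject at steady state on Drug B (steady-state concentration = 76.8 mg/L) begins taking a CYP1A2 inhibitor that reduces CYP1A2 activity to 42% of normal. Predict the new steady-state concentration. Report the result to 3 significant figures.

88.0 mg/L

CYP1A2: 0.22 × 0.42 = 0.0924
Other: 0.78 (unchanged)
Relative clearance = 0.0924 + 0.78 = 0.8724.
With dosing unchanged, steady-state concentration scales as 1/CL: 76.8 / 0.8724 = 88.0 mg/L.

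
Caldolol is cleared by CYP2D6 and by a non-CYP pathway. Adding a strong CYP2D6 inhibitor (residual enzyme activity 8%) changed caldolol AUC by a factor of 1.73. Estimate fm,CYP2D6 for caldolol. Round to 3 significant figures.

Write x for the fraction cleared via CYP2D6. The observed AUC change means clearance fell to 1/1.73 = 0.578 of baseline.
Only the CYP2D6 route changed, so 0.578 = x·0.08 + (1 − x), giving x = 0.459.

0.459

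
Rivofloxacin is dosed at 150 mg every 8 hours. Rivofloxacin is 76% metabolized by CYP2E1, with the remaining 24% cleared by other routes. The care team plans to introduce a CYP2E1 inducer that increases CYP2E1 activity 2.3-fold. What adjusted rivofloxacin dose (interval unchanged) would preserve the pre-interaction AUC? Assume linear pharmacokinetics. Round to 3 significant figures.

CYP2E1: 0.76 × 2.3 = 1.748
Other: 0.24 (unchanged)
CL_new/CL_old = 1.748 + 0.24 = 1.988.
Css,avg = (dose rate)/CL, so holding Css fixed requires dose ∝ CL: 150 × 1.988 = 298 mg.

298 mg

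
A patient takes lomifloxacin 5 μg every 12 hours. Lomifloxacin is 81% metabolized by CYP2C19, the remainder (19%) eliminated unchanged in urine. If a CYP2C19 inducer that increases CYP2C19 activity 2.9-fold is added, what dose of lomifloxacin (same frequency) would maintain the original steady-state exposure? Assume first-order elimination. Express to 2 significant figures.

13 μg

CYP2C19: 0.81 × 2.9 = 2.349
Other: 0.19 (unchanged)
New clearance relative to baseline: 2.349 + 0.19 = 2.539.
Css,avg = (dose rate)/CL, so holding Css fixed requires dose ∝ CL: 5 × 2.539 = 13 μg.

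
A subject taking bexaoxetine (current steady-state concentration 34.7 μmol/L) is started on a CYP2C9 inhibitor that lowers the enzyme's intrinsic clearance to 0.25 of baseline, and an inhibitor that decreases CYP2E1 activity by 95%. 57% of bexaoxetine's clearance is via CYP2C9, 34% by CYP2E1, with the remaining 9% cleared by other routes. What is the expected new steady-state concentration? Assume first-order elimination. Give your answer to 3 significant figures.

139 μmol/L

CYP2C9: 0.57 × 0.25 = 0.1425
CYP2E1: 0.34 × 0.05 = 0.017
Other: 0.09 (unchanged)
New clearance relative to baseline: 0.1425 + 0.017 + 0.09 = 0.2495.
New steady-state concentration = 34.7 / 0.2495 = 139 μmol/L (concentration scales inversely with clearance).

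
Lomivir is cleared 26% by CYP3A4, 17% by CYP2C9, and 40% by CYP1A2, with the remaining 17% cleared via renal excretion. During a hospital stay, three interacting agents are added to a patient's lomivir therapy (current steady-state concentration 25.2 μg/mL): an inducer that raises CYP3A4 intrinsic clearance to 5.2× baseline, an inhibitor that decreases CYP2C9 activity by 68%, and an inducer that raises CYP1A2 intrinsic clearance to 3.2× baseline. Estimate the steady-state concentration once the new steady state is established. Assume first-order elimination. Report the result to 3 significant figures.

The CYP3A4 pathway (26% of clearance) is boosted to 5.2× activity: 0.26 × 5.2 = 1.352.
The CYP2C9 pathway (17% of clearance) falls to 0.32× activity: 0.17 × 0.32 = 0.0544.
The CYP1A2 pathway (40% of clearance) rises to 3.2× activity: 0.4 × 3.2 = 1.28.
Non-CYP routes (17%) are unchanged.
CL_new/CL_old = 1.352 + 0.0544 + 1.28 + 0.17 = 2.8564.
Steady-state concentration ∝ 1/CL: new value = 25.2 / 2.8564 = 8.82 μg/mL.

8.82 μg/mL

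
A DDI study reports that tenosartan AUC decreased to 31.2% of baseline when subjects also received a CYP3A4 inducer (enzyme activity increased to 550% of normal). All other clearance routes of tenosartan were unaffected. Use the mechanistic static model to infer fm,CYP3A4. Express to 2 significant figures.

0.49

Write x for the fraction cleared via CYP3A4. The observed AUC change means clearance rose to 1/0.312 = 3.205 of baseline.
Only the CYP3A4 route changed, so 3.205 = x·5.5 + (1 − x), giving x = 0.49.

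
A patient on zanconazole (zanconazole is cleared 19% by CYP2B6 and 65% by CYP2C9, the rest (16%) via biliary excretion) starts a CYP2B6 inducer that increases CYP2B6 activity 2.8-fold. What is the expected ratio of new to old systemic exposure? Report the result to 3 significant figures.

0.745

The CYP2B6 pathway (19% of clearance) rises to 2.8× activity: 0.19 × 2.8 = 0.532.
CYP2C9 (65%) and the residual 16% are unaffected.
CL_new/CL_old = 0.532 + 0.65 + 0.16 = 1.342.
Systemic exposure ratio = CL_old/CL_new = 1 / 1.342 = 0.745.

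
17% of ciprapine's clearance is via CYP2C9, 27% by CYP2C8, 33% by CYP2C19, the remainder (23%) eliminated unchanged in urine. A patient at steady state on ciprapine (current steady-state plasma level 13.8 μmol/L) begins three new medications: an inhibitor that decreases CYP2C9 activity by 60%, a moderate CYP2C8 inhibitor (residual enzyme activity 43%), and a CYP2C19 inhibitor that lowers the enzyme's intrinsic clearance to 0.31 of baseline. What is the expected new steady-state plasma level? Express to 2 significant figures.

27 μmol/L

CYP2C9: 0.17 × 0.4 = 0.068
CYP2C8: 0.27 × 0.43 = 0.1161
CYP2C19: 0.33 × 0.31 = 0.1023
Other: 0.23 (unchanged)
Relative clearance = 0.068 + 0.1161 + 0.1023 + 0.23 = 0.5164.
Dividing the baseline by the relative clearance: 13.8 / 0.5164 = 27 μmol/L.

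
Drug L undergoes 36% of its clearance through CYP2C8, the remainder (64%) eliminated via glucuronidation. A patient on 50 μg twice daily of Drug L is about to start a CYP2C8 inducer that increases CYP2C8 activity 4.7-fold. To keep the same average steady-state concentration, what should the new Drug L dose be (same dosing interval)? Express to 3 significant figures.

The CYP2C8 pathway (36% of clearance) is boosted to 4.7× activity: 0.36 × 4.7 = 1.692.
The remaining 64% of clearance is unaffected.
CL_new/CL_old = 1.692 + 0.64 = 2.332.
To maintain the same steady-state level, dose must scale with clearance: new dose = 50 × 2.332 = 117 μg.

117 μg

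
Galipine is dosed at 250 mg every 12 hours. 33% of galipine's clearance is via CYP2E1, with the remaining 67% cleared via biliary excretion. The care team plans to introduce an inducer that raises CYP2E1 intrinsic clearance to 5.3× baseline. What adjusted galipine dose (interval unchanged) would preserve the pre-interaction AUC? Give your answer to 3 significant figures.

605 mg

The CYP2E1 pathway (33% of clearance) increases to 5.3× activity: 0.33 × 5.3 = 1.749.
The remaining 67% of clearance is unaffected.
CL_new/CL_old = 1.749 + 0.67 = 2.419.
Css,avg = (dose rate)/CL, so holding Css fixed requires dose ∝ CL: 250 × 2.419 = 605 mg.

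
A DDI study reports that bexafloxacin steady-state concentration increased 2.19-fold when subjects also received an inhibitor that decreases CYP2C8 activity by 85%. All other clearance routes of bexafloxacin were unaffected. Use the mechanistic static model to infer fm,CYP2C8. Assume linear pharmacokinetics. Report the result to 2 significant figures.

Let fm be the CYP2C8 fraction. New clearance relative to baseline = fm × 0.15 + (1 − fm).
Steady-state concentration ratio = 1 / (new CL fraction), so new CL fraction = 1 / 2.19 = 0.4566.
fm × 0.15 + 1 − fm = 0.4566  ⇒  fm × (0.15 − 1) = −0.5434  ⇒  fm = 0.64.

0.64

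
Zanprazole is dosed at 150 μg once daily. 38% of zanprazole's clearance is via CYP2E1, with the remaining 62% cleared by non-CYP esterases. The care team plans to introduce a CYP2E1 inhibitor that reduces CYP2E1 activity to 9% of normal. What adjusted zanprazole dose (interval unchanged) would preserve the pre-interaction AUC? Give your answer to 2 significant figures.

98 μg

The CYP2E1 pathway (38% of clearance) is reduced to 0.09× activity: 0.38 × 0.09 = 0.0342.
Non-CYP routes (62%) are unchanged.
New clearance relative to baseline: 0.0342 + 0.62 = 0.6542.
Css,avg = (dose rate)/CL, so holding Css fixed requires dose ∝ CL: 150 × 0.6542 = 98 μg.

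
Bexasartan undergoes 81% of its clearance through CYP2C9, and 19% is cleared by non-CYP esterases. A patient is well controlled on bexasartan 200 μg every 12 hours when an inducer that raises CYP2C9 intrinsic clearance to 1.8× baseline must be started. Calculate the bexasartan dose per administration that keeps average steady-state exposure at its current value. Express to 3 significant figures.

330 μg

CYP2C9: 0.81 × 1.8 = 1.458
Other: 0.19 (unchanged)
Relative clearance = 1.458 + 0.19 = 1.648.
To maintain the same steady-state level, dose must scale with clearance: new dose = 200 × 1.648 = 330 μg.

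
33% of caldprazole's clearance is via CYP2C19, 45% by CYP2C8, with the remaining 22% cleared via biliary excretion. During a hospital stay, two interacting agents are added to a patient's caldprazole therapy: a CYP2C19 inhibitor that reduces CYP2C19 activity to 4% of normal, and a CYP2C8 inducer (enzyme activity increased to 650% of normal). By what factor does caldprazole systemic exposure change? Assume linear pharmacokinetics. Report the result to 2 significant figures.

CYP2C19: 0.33 × 0.04 = 0.0132
CYP2C8: 0.45 × 6.5 = 2.925
Other: 0.22 (unchanged)
CL_new/CL_old = 0.0132 + 2.925 + 0.22 = 3.1582.
Because systemic exposure varies inversely with clearance, the combined effect is 1 / 3.1582 = 0.32.

0.32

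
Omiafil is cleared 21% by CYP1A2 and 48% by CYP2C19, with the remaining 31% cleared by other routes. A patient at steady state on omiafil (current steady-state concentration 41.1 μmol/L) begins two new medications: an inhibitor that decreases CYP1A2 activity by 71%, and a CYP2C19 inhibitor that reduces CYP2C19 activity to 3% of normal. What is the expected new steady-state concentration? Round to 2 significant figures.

CYP1A2: 0.21 × 0.29 = 0.0609
CYP2C19: 0.48 × 0.03 = 0.0144
Other: 0.31 (unchanged)
CL_new/CL_old = 0.0609 + 0.0144 + 0.31 = 0.3853.
Steady-state concentration ∝ 1/CL: new value = 41.1 / 0.3853 = 1.1 × 10² μmol/L.

1.1 × 10² μmol/L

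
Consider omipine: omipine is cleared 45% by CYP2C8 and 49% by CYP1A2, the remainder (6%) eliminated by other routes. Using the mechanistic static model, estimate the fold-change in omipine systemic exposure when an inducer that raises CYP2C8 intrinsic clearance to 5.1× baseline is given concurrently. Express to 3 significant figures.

0.351

CYP2C8: 0.45 × 5.1 = 2.295
CYP1A2: 0.49 (unchanged)
Other: 0.06 (unchanged)
Relative clearance = 2.295 + 0.49 + 0.06 = 2.845.
Since systemic exposure ∝ 1/CL, the ratio is 1 / 2.845 = 0.351.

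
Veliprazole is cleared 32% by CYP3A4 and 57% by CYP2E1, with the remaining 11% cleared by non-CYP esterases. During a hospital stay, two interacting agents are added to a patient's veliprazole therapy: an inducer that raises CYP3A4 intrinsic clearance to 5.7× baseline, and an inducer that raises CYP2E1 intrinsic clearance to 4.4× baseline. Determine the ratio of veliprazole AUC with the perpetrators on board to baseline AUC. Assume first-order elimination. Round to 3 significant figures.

CYP3A4: 0.32 × 5.7 = 1.824
CYP2E1: 0.57 × 4.4 = 2.508
Other: 0.11 (unchanged)
Relative clearance = 1.824 + 2.508 + 0.11 = 4.442.
Because AUC varies inversely with clearance, the combined effect is 1 / 4.442 = 0.225.

0.225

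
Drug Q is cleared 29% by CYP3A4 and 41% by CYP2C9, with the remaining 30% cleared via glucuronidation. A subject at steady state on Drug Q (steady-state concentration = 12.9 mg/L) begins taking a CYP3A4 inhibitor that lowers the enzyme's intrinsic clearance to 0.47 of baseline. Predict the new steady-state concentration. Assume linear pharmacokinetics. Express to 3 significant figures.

15.2 mg/L

The CYP3A4 pathway (29% of clearance) falls to 0.47× activity: 0.29 × 0.47 = 0.1363.
CYP2C9 (41%) and the residual 30% are unaffected.
New clearance relative to baseline: 0.1363 + 0.41 + 0.3 = 0.8463.
New steady-state concentration = baseline ÷ relative clearance = 12.9 / 0.8463 = 15.2 mg/L.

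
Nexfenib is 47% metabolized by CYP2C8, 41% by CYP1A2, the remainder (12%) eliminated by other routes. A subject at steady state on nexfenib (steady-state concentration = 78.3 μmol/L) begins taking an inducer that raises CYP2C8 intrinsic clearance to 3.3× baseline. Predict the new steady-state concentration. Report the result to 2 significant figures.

CYP2C8: 0.47 × 3.3 = 1.551
CYP1A2: 0.41 (unchanged)
Other: 0.12 (unchanged)
Relative clearance = 1.551 + 0.41 + 0.12 = 2.081.
New steady-state concentration = baseline ÷ relative clearance = 78.3 / 2.081 = 38 μmol/L.

38 μmol/L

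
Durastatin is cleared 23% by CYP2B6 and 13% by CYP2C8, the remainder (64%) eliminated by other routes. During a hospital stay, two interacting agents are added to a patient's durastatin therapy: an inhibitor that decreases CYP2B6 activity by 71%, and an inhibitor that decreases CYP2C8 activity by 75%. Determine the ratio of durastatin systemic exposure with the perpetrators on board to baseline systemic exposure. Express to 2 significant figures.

1.4

The CYP2B6 pathway (23% of clearance) drops to 0.29× activity: 0.23 × 0.29 = 0.0667.
The CYP2C8 pathway (13% of clearance) falls to 0.25× activity: 0.13 × 0.25 = 0.0325.
The remaining 64% of clearance is unaffected.
CL_new/CL_old = 0.0667 + 0.0325 + 0.64 = 0.7392.
Systemic exposure ∝ 1/CL: fold-change = 1 / 0.7392 = 1.4.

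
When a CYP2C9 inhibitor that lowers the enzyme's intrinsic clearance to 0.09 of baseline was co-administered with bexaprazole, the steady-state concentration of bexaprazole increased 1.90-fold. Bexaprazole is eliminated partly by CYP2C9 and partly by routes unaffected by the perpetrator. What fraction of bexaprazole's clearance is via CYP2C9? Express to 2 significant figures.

0.52

Call the CYP2C9 fraction fm. After the interaction, CL_new/CL_old = fm × 0.09 + (1 − fm).
Steady-state concentration ratio = 1 / (new CL fraction), so new CL fraction = 1 / 1.90 = 0.5263.
fm × 0.09 + 1 − fm = 0.5263  ⇒  fm × (0.09 − 1) = −0.4737  ⇒  fm = 0.52.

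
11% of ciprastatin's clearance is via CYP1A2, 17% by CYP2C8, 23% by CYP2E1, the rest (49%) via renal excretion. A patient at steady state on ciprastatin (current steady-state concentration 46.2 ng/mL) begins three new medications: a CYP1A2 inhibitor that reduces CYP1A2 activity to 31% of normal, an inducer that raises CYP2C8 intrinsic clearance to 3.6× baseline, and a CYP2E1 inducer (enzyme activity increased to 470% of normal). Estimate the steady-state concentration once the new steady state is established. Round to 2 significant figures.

21 ng/mL

The CYP1A2 pathway (11% of clearance) is reduced to 0.31× activity: 0.11 × 0.31 = 0.0341.
The CYP2C8 pathway (17% of clearance) increases to 3.6× activity: 0.17 × 3.6 = 0.612.
The CYP2E1 pathway (23% of clearance) rises to 4.7× activity: 0.23 × 4.7 = 1.081.
The remaining 49% of clearance is unaffected.
Relative clearance = 0.0341 + 0.612 + 1.081 + 0.49 = 2.2171.
Dividing the baseline by the relative clearance: 46.2 / 2.2171 = 21 ng/mL.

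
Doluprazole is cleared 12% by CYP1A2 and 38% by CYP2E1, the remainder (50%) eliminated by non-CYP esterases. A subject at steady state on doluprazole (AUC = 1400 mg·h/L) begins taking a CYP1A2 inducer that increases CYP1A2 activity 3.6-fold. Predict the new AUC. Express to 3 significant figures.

CYP1A2: 0.12 × 3.6 = 0.432
CYP2E1: 0.38 (unchanged)
Other: 0.5 (unchanged)
CL_new/CL_old = 0.432 + 0.38 + 0.5 = 1.312.
AUC ∝ 1/CL, so new value = 1400 / 1.312 = 1.07 × 10³ mg·h/L.

1.07 × 10³ mg·h/L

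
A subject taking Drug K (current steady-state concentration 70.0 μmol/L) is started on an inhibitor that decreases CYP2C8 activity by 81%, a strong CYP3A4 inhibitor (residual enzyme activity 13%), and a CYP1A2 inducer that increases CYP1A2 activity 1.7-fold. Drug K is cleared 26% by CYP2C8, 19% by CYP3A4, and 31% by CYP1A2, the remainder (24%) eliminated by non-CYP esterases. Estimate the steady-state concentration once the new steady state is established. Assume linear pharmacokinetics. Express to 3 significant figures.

CYP2C8: 0.26 × 0.19 = 0.0494
CYP3A4: 0.19 × 0.13 = 0.0247
CYP1A2: 0.31 × 1.7 = 0.527
Other: 0.24 (unchanged)
Relative clearance = 0.0494 + 0.0247 + 0.527 + 0.24 = 0.8411.
Steady-state concentration ∝ 1/CL: new value = 70.0 / 0.8411 = 83.2 μmol/L.

83.2 μmol/L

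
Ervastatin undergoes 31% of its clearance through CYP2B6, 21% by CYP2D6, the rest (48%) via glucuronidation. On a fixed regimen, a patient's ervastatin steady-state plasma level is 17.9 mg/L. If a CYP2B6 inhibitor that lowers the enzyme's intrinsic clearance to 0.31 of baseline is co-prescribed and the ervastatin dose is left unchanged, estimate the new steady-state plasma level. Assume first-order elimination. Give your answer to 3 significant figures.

22.8 mg/L

The CYP2B6 pathway (31% of clearance) falls to 0.31× activity: 0.31 × 0.31 = 0.0961.
CYP2D6 (21%) and the residual 48% are unaffected.
Relative clearance = 0.0961 + 0.21 + 0.48 = 0.7861.
With dosing unchanged, steady-state plasma level scales as 1/CL: 17.9 / 0.7861 = 22.8 mg/L.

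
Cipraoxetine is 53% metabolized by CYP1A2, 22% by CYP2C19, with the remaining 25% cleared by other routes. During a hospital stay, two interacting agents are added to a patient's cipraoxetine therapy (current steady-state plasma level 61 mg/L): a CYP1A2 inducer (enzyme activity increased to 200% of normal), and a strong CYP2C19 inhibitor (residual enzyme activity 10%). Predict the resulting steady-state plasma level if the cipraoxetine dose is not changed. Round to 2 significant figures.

The CYP1A2 pathway (53% of clearance) rises to 2× activity: 0.53 × 2 = 1.06.
The CYP2C19 pathway (22% of clearance) is reduced to 0.1× activity: 0.22 × 0.1 = 0.022.
Non-CYP routes (25%) are unchanged.
New clearance relative to baseline: 1.06 + 0.022 + 0.25 = 1.332.
Dividing the baseline by the relative clearance: 61 / 1.332 = 46 mg/L.

46 mg/L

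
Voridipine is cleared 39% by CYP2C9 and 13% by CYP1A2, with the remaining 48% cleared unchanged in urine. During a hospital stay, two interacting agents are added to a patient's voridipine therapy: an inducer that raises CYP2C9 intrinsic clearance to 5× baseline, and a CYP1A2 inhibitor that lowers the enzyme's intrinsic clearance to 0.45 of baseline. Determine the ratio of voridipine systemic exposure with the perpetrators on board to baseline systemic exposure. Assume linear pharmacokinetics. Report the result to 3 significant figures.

0.402

The CYP2C9 pathway (39% of clearance) is boosted to 5× activity: 0.39 × 5 = 1.95.
The CYP1A2 pathway (13% of clearance) is reduced to 0.45× activity: 0.13 × 0.45 = 0.0585.
Non-CYP routes (48%) are unchanged.
New clearance relative to baseline: 1.95 + 0.0585 + 0.48 = 2.4885.
Net systemic exposure ratio = 1 / 2.4885 = 0.402.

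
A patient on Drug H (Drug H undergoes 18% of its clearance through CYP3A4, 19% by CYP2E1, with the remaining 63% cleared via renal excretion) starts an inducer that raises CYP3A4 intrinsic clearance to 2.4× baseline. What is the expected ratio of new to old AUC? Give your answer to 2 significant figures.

The CYP3A4 pathway (18% of clearance) increases to 2.4× activity: 0.18 × 2.4 = 0.432.
CYP2E1 (19%) and the residual 63% are unaffected.
Relative clearance = 0.432 + 0.19 + 0.63 = 1.252.
Since AUC ∝ 1/CL, the ratio is 1 / 1.252 = 0.80.

0.80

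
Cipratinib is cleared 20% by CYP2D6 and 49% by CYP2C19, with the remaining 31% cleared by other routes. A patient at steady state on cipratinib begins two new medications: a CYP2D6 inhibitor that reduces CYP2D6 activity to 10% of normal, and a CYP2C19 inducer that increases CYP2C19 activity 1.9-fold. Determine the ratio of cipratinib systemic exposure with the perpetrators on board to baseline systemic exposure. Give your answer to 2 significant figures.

The CYP2D6 pathway (20% of clearance) falls to 0.1× activity: 0.2 × 0.1 = 0.02.
The CYP2C19 pathway (49% of clearance) increases to 1.9× activity: 0.49 × 1.9 = 0.931.
The remaining 31% of clearance is unaffected.
Relative clearance = 0.02 + 0.931 + 0.31 = 1.261.
Net systemic exposure ratio = 1 / 1.261 = 0.79.

0.79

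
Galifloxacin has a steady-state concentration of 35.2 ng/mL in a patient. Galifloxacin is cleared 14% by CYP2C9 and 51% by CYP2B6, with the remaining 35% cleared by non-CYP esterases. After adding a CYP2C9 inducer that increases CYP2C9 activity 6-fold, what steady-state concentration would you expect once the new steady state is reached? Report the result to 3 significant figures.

20.7 ng/mL

The CYP2C9 pathway (14% of clearance) is boosted to 6× activity: 0.14 × 6 = 0.84.
CYP2B6 (51%) and the residual 35% are unaffected.
Relative clearance = 0.84 + 0.51 + 0.35 = 1.7.
With dosing unchanged, steady-state concentration scales as 1/CL: 35.2 / 1.7 = 20.7 ng/mL.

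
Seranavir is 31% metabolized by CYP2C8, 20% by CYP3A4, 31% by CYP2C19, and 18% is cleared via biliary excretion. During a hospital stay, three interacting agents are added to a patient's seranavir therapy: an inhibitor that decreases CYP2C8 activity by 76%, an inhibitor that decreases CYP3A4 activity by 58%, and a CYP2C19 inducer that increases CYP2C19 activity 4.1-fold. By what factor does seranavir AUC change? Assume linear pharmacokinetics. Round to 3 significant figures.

The CYP2C8 pathway (31% of clearance) drops to 0.24× activity: 0.31 × 0.24 = 0.0744.
The CYP3A4 pathway (20% of clearance) drops to 0.42× activity: 0.2 × 0.42 = 0.084.
The CYP2C19 pathway (31% of clearance) is boosted to 4.1× activity: 0.31 × 4.1 = 1.271.
The remaining 18% of clearance is unaffected.
New clearance relative to baseline: 0.0744 + 0.084 + 1.271 + 0.18 = 1.6094.
Because AUC varies inversely with clearance, the combined effect is 1 / 1.6094 = 0.621.

0.621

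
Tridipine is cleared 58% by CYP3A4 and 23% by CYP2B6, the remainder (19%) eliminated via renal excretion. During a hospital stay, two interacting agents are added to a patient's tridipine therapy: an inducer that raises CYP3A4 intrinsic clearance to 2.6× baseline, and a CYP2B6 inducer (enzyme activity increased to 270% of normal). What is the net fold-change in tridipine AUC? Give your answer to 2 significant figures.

0.43

The CYP3A4 pathway (58% of clearance) increases to 2.6× activity: 0.58 × 2.6 = 1.508.
The CYP2B6 pathway (23% of clearance) rises to 2.7× activity: 0.23 × 2.7 = 0.621.
Non-CYP routes (19%) are unchanged.
New clearance relative to baseline: 1.508 + 0.621 + 0.19 = 2.319.
Net AUC ratio = 1 / 2.319 = 0.43.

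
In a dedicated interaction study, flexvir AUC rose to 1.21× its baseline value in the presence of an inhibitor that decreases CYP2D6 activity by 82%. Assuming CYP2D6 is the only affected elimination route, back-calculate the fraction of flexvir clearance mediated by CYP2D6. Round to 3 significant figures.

0.212

Write x for the fraction cleared via CYP2D6. The observed AUC change means clearance fell to 1/1.21 = 0.8264 of baseline.
Setting x·0.18 + (1 − x) = 0.8264 and solving: x = (0.8264 − 1)/(0.18 − 1) = 0.212.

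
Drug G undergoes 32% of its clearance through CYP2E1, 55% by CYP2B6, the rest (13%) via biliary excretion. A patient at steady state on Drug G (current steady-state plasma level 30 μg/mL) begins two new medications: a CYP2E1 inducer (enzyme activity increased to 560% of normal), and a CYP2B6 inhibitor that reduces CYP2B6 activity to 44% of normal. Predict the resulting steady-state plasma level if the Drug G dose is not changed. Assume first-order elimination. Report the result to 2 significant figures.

14 μg/mL

CYP2E1: 0.32 × 5.6 = 1.792
CYP2B6: 0.55 × 0.44 = 0.242
Other: 0.13 (unchanged)
CL_new/CL_old = 1.792 + 0.242 + 0.13 = 2.164.
Dividing the baseline by the relative clearance: 30 / 2.164 = 14 μg/mL.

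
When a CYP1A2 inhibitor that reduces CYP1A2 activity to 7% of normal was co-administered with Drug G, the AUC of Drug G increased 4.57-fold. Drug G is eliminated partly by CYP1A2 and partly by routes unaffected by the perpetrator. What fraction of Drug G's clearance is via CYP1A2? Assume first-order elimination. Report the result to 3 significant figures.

Let fm be the CYP1A2 fraction. New clearance relative to baseline = fm × 0.07 + (1 − fm).
AUC ratio = 1 / (new CL fraction), so new CL fraction = 1 / 4.57 = 0.2188.
fm × 0.07 + 1 − fm = 0.2188  ⇒  fm × (0.07 − 1) = −0.7812  ⇒  fm = 0.840.

0.840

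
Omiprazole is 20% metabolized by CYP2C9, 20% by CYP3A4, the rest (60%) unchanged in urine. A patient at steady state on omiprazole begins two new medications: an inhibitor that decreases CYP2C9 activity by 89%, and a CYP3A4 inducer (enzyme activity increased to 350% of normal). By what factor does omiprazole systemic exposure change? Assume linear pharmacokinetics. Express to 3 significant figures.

0.756

The CYP2C9 pathway (20% of clearance) is reduced to 0.11× activity: 0.2 × 0.11 = 0.022.
The CYP3A4 pathway (20% of clearance) is boosted to 3.5× activity: 0.2 × 3.5 = 0.7.
The remaining 60% of clearance is unaffected.
Relative clearance = 0.022 + 0.7 + 0.6 = 1.322.
Because systemic exposure varies inversely with clearance, the combined effect is 1 / 1.322 = 0.756.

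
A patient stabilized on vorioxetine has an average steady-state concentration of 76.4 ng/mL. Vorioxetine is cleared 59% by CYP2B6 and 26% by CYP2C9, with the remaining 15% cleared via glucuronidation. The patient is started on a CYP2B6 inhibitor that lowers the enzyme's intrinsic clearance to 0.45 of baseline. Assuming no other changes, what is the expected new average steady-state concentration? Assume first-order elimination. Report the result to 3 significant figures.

113 ng/mL

CYP2B6: 0.59 × 0.45 = 0.2655
CYP2C9: 0.26 (unchanged)
Other: 0.15 (unchanged)
CL_new/CL_old = 0.2655 + 0.26 + 0.15 = 0.6755.
New average steady-state concentration = baseline ÷ relative clearance = 76.4 / 0.6755 = 113 ng/mL.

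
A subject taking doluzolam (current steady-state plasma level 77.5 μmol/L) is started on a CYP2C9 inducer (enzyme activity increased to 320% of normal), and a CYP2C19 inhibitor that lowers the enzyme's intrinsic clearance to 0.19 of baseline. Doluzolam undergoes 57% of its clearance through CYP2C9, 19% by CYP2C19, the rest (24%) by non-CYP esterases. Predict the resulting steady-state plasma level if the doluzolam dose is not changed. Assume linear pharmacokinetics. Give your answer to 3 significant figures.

The CYP2C9 pathway (57% of clearance) increases to 3.2× activity: 0.57 × 3.2 = 1.824.
The CYP2C19 pathway (19% of clearance) is reduced to 0.19× activity: 0.19 × 0.19 = 0.0361.
The remaining 24% of clearance is unaffected.
CL_new/CL_old = 1.824 + 0.0361 + 0.24 = 2.1001.
Dividing the baseline by the relative clearance: 77.5 / 2.1001 = 36.9 μmol/L.

36.9 μmol/L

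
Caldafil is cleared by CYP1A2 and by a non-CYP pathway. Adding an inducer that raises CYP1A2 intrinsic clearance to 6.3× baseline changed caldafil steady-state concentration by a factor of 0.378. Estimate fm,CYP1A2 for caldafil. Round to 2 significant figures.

0.31

Write x for the fraction cleared via CYP1A2. The observed steady-state concentration change means clearance rose to 1/0.378 = 2.646 of baseline.
Only the CYP1A2 route changed, so 2.646 = x·6.3 + (1 − x), giving x = 0.31.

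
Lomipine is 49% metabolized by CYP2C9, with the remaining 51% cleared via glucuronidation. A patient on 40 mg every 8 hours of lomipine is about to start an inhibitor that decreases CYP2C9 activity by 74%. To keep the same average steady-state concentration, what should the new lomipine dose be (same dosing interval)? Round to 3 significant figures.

25.5 mg

The CYP2C9 pathway (49% of clearance) falls to 0.26× activity: 0.49 × 0.26 = 0.1274.
Non-CYP routes (51%) are unchanged.
Relative clearance = 0.1274 + 0.51 = 0.6374.
Exposure is unchanged when dose changes in proportion to clearance. New dose = 40 mg × 0.6374 = 25.5 mg.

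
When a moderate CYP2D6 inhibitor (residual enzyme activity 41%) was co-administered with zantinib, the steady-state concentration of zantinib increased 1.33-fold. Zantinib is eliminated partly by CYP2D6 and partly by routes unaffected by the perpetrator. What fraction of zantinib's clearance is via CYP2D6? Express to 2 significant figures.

Write x for the fraction cleared via CYP2D6. The observed steady-state concentration change means clearance fell to 1/1.33 = 0.7519 of baseline.
Setting x·0.41 + (1 − x) = 0.7519 and solving: x = (0.7519 − 1)/(0.41 − 1) = 0.42.

0.42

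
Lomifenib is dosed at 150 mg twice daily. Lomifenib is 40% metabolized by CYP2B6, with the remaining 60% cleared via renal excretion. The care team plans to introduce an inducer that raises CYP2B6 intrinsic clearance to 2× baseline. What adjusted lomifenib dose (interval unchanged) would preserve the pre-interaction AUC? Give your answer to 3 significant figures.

210 mg

The CYP2B6 pathway (40% of clearance) is boosted to 2× activity: 0.4 × 2 = 0.8.
Non-CYP routes (60%) are unchanged.
CL_new/CL_old = 0.8 + 0.6 = 1.4.
Exposure is unchanged when dose changes in proportion to clearance. New dose = 150 mg × 1.4 = 210 mg.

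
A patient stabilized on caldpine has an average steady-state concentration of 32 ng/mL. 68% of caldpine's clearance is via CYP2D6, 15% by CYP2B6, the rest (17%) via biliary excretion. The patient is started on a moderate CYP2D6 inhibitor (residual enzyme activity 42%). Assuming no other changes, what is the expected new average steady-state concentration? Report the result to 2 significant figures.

The CYP2D6 pathway (68% of clearance) is reduced to 0.42× activity: 0.68 × 0.42 = 0.2856.
CYP2B6 (15%) and the residual 17% are unaffected.
CL_new/CL_old = 0.2856 + 0.15 + 0.17 = 0.6056.
Average steady-state concentration ∝ 1/CL, so new value = 32 / 0.6056 = 53 ng/mL.

53 ng/mL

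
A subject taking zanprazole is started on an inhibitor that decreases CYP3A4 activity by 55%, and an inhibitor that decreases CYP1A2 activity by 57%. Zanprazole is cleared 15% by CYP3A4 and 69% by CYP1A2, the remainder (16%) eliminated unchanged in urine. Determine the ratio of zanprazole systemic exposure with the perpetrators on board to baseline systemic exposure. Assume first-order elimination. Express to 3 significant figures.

CYP3A4: 0.15 × 0.45 = 0.0675
CYP1A2: 0.69 × 0.43 = 0.2967
Other: 0.16 (unchanged)
New clearance relative to baseline: 0.0675 + 0.2967 + 0.16 = 0.5242.
Systemic exposure ∝ 1/CL: fold-change = 1 / 0.5242 = 1.91.

1.91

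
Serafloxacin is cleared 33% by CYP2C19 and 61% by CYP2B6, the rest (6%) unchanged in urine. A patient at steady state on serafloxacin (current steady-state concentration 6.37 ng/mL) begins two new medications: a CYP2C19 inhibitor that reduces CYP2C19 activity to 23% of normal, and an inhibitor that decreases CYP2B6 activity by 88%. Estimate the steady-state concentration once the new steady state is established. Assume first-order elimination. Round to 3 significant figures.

30.5 ng/mL

The CYP2C19 pathway (33% of clearance) drops to 0.23× activity: 0.33 × 0.23 = 0.0759.
The CYP2B6 pathway (61% of clearance) is reduced to 0.12× activity: 0.61 × 0.12 = 0.0732.
The remaining 6% of clearance is unaffected.
New clearance relative to baseline: 0.0759 + 0.0732 + 0.06 = 0.2091.
New steady-state concentration = 6.37 / 0.2091 = 30.5 ng/mL (concentration scales inversely with clearance).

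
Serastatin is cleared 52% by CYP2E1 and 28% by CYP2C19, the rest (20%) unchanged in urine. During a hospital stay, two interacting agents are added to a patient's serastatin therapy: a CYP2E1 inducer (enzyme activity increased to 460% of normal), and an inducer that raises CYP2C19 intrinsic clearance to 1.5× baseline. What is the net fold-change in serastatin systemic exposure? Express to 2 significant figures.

CYP2E1: 0.52 × 4.6 = 2.392
CYP2C19: 0.28 × 1.5 = 0.42
Other: 0.2 (unchanged)
CL_new/CL_old = 2.392 + 0.42 + 0.2 = 3.012.
Net systemic exposure ratio = 1 / 3.012 = 0.33.

0.33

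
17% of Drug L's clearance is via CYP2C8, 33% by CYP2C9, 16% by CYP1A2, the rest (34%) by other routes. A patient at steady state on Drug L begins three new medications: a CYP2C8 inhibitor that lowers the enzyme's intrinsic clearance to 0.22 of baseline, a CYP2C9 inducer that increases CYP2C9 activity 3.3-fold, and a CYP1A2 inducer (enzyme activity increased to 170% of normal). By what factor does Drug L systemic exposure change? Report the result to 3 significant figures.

0.575

The CYP2C8 pathway (17% of clearance) is reduced to 0.22× activity: 0.17 × 0.22 = 0.0374.
The CYP2C9 pathway (33% of clearance) rises to 3.3× activity: 0.33 × 3.3 = 1.089.
The CYP1A2 pathway (16% of clearance) increases to 1.7× activity: 0.16 × 1.7 = 0.272.
The remaining 34% of clearance is unaffected.
New clearance relative to baseline: 0.0374 + 1.089 + 0.272 + 0.34 = 1.7384.
Net systemic exposure ratio = 1 / 1.7384 = 0.575.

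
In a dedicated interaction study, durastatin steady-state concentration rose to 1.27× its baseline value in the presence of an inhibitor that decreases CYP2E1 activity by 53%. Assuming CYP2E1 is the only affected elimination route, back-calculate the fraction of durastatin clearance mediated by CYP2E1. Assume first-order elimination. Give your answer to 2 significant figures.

0.40

Let x = fm,CYP2E1. Because steady-state concentration ∝ 1/CL, relative clearance fell to 1/1.27 = 0.7874.
Setting x·0.47 + (1 − x) = 0.7874 and solving: x = (0.7874 − 1)/(0.47 − 1) = 0.40.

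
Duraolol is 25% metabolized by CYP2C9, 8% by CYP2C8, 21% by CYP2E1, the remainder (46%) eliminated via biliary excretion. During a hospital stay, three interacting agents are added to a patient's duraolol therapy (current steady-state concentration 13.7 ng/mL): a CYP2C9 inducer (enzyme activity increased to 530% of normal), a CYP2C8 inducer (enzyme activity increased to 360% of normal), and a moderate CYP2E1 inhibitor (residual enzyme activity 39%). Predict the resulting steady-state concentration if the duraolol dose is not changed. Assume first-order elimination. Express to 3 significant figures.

The CYP2C9 pathway (25% of clearance) increases to 5.3× activity: 0.25 × 5.3 = 1.325.
The CYP2C8 pathway (8% of clearance) rises to 3.6× activity: 0.08 × 3.6 = 0.288.
The CYP2E1 pathway (21% of clearance) drops to 0.39× activity: 0.21 × 0.39 = 0.0819.
The remaining 46% of clearance is unaffected.
CL_new/CL_old = 1.325 + 0.288 + 0.0819 + 0.46 = 2.1549.
New steady-state concentration = 13.7 / 2.1549 = 6.36 ng/mL (concentration scales inversely with clearance).

6.36 ng/mL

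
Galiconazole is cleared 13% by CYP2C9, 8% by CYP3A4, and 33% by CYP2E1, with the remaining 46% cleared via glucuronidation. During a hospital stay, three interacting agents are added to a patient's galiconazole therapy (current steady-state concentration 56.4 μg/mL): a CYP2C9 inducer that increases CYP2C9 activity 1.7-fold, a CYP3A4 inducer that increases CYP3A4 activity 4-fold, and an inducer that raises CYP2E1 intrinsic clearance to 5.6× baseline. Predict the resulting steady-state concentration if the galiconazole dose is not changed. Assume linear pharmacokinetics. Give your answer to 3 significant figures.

19.8 μg/mL

The CYP2C9 pathway (13% of clearance) is boosted to 1.7× activity: 0.13 × 1.7 = 0.221.
The CYP3A4 pathway (8% of clearance) is boosted to 4× activity: 0.08 × 4 = 0.32.
The CYP2E1 pathway (33% of clearance) increases to 5.6× activity: 0.33 × 5.6 = 1.848.
The remaining 46% of clearance is unaffected.
New clearance relative to baseline: 0.221 + 0.32 + 1.848 + 0.46 = 2.849.
New steady-state concentration = 56.4 / 2.849 = 19.8 μg/mL (concentration scales inversely with clearance).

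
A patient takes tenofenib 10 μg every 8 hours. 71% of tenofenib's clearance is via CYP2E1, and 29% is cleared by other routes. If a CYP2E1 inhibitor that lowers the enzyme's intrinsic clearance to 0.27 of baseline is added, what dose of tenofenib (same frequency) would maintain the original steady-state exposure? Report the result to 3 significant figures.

CYP2E1: 0.71 × 0.27 = 0.1917
Other: 0.29 (unchanged)
New clearance relative to baseline: 0.1917 + 0.29 = 0.4817.
Css,avg = (dose rate)/CL, so holding Css fixed requires dose ∝ CL: 10 × 0.4817 = 4.82 μg.

4.82 μg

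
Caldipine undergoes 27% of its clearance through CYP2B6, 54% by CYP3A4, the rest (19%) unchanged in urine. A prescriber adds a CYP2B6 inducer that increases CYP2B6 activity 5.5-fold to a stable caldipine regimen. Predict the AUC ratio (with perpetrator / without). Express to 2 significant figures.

0.45

CYP2B6: 0.27 × 5.5 = 1.485
CYP3A4: 0.54 (unchanged)
Other: 0.19 (unchanged)
Relative clearance = 1.485 + 0.54 + 0.19 = 2.215.
AUC is inversely proportional to clearance, so the fold-change is 1 / 2.215 = 0.45.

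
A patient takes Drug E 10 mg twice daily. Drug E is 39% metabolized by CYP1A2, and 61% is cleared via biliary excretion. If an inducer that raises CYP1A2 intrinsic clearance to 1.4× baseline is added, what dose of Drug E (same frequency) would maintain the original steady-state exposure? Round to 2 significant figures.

The CYP1A2 pathway (39% of clearance) increases to 1.4× activity: 0.39 × 1.4 = 0.546.
Non-CYP routes (61%) are unchanged.
Relative clearance = 0.546 + 0.61 = 1.156.
Exposure is unchanged when dose changes in proportion to clearance. New dose = 10 mg × 1.156 = 12 mg.

12 mg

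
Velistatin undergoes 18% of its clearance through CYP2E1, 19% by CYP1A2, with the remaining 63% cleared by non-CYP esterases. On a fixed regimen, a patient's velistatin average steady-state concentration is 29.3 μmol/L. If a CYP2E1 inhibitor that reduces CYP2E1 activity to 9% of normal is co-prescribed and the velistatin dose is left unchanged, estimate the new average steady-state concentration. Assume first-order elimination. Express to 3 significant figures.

The CYP2E1 pathway (18% of clearance) falls to 0.09× activity: 0.18 × 0.09 = 0.0162.
CYP1A2 (19%) and the residual 63% are unaffected.
Relative clearance = 0.0162 + 0.19 + 0.63 = 0.8362.
Average steady-state concentration ∝ 1/CL, so new value = 29.3 / 0.8362 = 35.0 μmol/L.

35.0 μmol/L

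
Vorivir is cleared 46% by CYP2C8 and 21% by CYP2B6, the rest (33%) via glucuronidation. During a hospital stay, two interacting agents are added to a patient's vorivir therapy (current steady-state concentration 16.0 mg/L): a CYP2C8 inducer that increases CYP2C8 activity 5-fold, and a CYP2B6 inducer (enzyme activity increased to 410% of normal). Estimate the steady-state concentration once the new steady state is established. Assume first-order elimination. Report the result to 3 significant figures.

CYP2C8: 0.46 × 5 = 2.3
CYP2B6: 0.21 × 4.1 = 0.861
Other: 0.33 (unchanged)
Relative clearance = 2.3 + 0.861 + 0.33 = 3.491.
Steady-state concentration ∝ 1/CL: new value = 16.0 / 3.491 = 4.58 mg/L.

4.58 mg/L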